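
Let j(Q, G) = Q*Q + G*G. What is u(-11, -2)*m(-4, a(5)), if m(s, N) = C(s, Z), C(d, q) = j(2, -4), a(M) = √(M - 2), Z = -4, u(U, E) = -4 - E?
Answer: -40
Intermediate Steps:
j(Q, G) = G² + Q² (j(Q, G) = Q² + G² = G² + Q²)
a(M) = √(-2 + M)
C(d, q) = 20 (C(d, q) = (-4)² + 2² = 16 + 4 = 20)
m(s, N) = 20
u(-11, -2)*m(-4, a(5)) = (-4 - 1*(-2))*20 = (-4 + 2)*20 = -2*20 = -40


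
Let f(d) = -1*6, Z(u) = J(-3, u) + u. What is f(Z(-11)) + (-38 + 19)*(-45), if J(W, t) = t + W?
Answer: 849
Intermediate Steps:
J(W, t) = W + t
Z(u) = -3 + 2*u (Z(u) = (-3 + u) + u = -3 + 2*u)
f(d) = -6
f(Z(-11)) + (-38 + 19)*(-45) = -6 + (-38 + 19)*(-45) = -6 - 19*(-45) = -6 + 855 = 849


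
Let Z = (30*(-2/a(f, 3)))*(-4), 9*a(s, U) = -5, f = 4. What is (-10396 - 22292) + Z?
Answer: -33120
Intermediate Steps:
a(s, U) = -5/9 (a(s, U) = (⅑)*(-5) = -5/9)
Z = -432 (Z = (30*(-2/(-5/9)))*(-4) = (30*(-2*(-9/5)))*(-4) = (30*(18/5))*(-4) = 108*(-4) = -432)
(-10396 - 22292) + Z = (-10396 - 22292) - 432 = -32688 - 432 = -33120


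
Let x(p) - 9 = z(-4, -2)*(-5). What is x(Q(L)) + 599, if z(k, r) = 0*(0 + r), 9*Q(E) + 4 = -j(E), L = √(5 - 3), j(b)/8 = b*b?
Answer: 608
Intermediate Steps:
j(b) = 8*b² (j(b) = 8*(b*b) = 8*b²)
L = √2 ≈ 1.4142
Q(E) = -4/9 - 8*E²/9 (Q(E) = -4/9 + (-8*E²)/9 = -4/9 - 8*E²/9)
z(k, r) = 0 (z(k, r) = 0*r = 0)
x(p) = 9 (x(p) = 9 + 0*(-5) = 9 + 0 = 9)
x(Q(L)) + 599 = 9 + 599 = 608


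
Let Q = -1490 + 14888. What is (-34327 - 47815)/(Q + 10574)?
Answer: -41071/11986 ≈ -3.4266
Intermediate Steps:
Q = 13398
(-34327 - 47815)/(Q + 10574) = (-34327 - 47815)/(13398 + 10574) = -82142/23972 = -82142*1/23972 = -41071/11986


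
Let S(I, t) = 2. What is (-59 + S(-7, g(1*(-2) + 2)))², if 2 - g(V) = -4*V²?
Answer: 3249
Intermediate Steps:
g(V) = 2 + 4*V² (g(V) = 2 - (-4)*V² = 2 + 4*V²)
(-59 + S(-7, g(1*(-2) + 2)))² = (-59 + 2)² = (-57)² = 3249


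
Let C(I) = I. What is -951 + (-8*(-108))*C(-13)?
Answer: -12183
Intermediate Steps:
-951 + (-8*(-108))*C(-13) = -951 - 8*(-108)*(-13) = -951 + 864*(-13) = -951 - 11232 = -12183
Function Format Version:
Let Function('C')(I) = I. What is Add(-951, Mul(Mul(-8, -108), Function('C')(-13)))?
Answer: -12183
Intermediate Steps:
Add(-951, Mul(Mul(-8, -108), Function('C')(-13))) = Add(-951, Mul(Mul(-8, -108), -13)) = Add(-951, Mul(864, -13)) = Add(-951, -11232) = -12183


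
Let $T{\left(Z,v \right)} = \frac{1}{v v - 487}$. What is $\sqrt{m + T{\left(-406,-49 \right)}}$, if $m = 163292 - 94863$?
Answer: $\frac{\sqrt{250682526798}}{1914} \approx 261.59$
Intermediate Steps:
$T{\left(Z,v \right)} = \frac{1}{-487 + v^{2}}$ ($T{\left(Z,v \right)} = \frac{1}{v^{2} - 487} = \frac{1}{-487 + v^{2}}$)
$m = 68429$ ($m = 163292 - 94863 = 68429$)
$\sqrt{m + T{\left(-406,-49 \right)}} = \sqrt{68429 + \frac{1}{-487 + \left(-49\right)^{2}}} = \sqrt{68429 + \frac{1}{-487 + 2401}} = \sqrt{68429 + \frac{1}{1914}} = \sqrt{\frac{130973107}{1914}} = \frac{\sqrt{250682526798}}{1914}$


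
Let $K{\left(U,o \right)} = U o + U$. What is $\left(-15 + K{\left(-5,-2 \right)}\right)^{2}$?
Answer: $100$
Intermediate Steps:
$K{\left(U,o \right)} = U + U o$
$\left(-15 + K{\left(-5,-2 \right)}\right)^{2} = \left(-15 - 5 \left(1 - 2\right)\right)^{2} = \left(-15 - -5\right)^{2} = \left(-15 + 5\right)^{2} = \left(-10\right)^{2} = 100$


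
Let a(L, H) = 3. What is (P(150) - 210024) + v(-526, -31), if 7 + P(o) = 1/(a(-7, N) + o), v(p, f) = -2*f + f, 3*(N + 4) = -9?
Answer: -32129999/153 ≈ -2.1000e+5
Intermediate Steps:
N = -7 (N = -4 + (1/3)*(-9) = -4 - 3 = -7)
v(p, f) = -f
P(o) = -7 + 1/(3 + o)
(P(150) - 210024) + v(-526, -31) = ((-20 - 7*150)/(3 + 150) - 210024) - 1*(-31) = ((-20 - 1050)/153 - 210024) + 31 = ((1/153)*(-1070) - 210024) + 31 = (-1070/153 - 210024) + 31 = -32134742/153 + 31 = -32129999/153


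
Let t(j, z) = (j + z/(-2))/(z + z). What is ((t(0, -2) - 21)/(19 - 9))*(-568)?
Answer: 1207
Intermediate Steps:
t(j, z) = (j - z/2)/(2*z) (t(j, z) = (j + z*(-1/2))/((2*z)) = (j - z/2)*(1/(2*z)) = (j - z/2)/(2*z))
((t(0, -2) - 21)/(19 - 9))*(-568) = (((1/4)*(-1*(-2) + 2*0)/(-2) - 21)/(19 - 9))*(-568) = (((1/4)*(-1/2)*(2 + 0) - 21)/10)*(-568) = (((1/4)*(-1/2)*2 - 21)*(1/10))*(-568) = ((-1/4 - 21)*(1/10))*(-568) = -85/4*1/10*(-568) = -17/8*(-568) = 1207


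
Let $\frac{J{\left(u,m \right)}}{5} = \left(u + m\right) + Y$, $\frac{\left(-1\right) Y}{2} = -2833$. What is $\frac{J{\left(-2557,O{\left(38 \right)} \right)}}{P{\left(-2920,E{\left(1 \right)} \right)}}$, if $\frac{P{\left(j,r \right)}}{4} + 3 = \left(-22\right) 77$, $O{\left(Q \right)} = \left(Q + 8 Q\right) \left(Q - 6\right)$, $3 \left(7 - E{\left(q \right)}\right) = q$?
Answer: $- \frac{70265}{6788} \approx -10.351$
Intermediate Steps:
$E{\left(q \right)} = 7 - \frac{q}{3}$
$Y = 5666$ ($Y = \left(-2\right) \left(-2833\right) = 5666$)
$O{\left(Q \right)} = 9 Q \left(-6 + Q\right)$
$P{\left(j,r \right)} = -6788$ ($P{\left(j,r \right)} = -12 + 4 \left(\left(-22\right) 77\right) = -12 + 4 \left(-1694\right) = -12 - 6776 = -6788$)
$J{\left(u,m \right)} = 28330 + 5 m + 5 u$ ($J{\left(u,m \right)} = 5 \left(\left(u + m\right) + 5666\right) = 5 \left(\left(m + u\right) + 5666\right) = 5 \left(5666 + m + u\right) = 28330 + 5 m + 5 u$)
$\frac{J{\left(-2557,O{\left(38 \right)} \right)}}{P{\left(-2920,E{\left(1 \right)} \right)}} = \frac{28330 + 5 \cdot 9 \cdot 38 \left(-6 + 38\right) + 5 \left(-2557\right)}{-6788} = \left(28330 + 5 \cdot 9 \cdot 38 \cdot 32 - 12785\right) \left(- \frac{1}{6788}\right) = \left(28330 + 5 \cdot 10944 - 12785\right) \left(- \frac{1}{6788}\right) = \left(28330 + 54720 - 12785\right) \left(- \frac{1}{6788}\right) = 70265 \left(- \frac{1}{6788}\right) = - \frac{70265}{6788}$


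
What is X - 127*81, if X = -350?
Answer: -10637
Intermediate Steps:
X - 127*81 = -350 - 127*81 = -350 - 10287 = -10637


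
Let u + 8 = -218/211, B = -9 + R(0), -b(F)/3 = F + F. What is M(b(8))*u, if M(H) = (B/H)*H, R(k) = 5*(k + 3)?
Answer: -11436/211 ≈ -54.199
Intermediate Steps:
b(F) = -6*F (b(F) = -3*(F + F) = -6*F)
R(k) = 15 + 5*k (R(k) = 5*(3 + k) = 15 + 5*k)
B = 6 (B = -9 + (15 + 5*0) = -9 + (15 + 0) = -9 + 15 = 6)
M(H) = 6 (M(H) = (6/H)*H = 6)
u = -1906/211 (u = -8 - 218/211 = -1906/211 ≈ -9.0332)
M(b(8))*u = 6*(-1906/211) = -11436/211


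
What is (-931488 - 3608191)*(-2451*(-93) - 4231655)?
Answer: 18175567288448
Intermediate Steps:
(-931488 - 3608191)*(-2451*(-93) - 4231655) = -4539679*(227943 - 4231655) = -4539679*(-4003712) = 18175567288448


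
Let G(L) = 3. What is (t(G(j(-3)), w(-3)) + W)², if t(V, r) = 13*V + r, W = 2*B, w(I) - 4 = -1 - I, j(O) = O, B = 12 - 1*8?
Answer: 2809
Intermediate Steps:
B = 4 (B = 12 - 8 = 4)
w(I) = 3 - I (w(I) = 4 + (-1 - I) = 3 - I)
W = 8 (W = 2*4 = 8)
t(V, r) = r + 13*V
(t(G(j(-3)), w(-3)) + W)² = (((3 - 1*(-3)) + 13*3) + 8)² = (((3 + 3) + 39) + 8)² = ((6 + 39) + 8)² = (45 + 8)² = 53² = 2809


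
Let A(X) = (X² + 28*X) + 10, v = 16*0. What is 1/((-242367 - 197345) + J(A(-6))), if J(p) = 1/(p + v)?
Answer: -122/53644865 ≈ -2.2742e-6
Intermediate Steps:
v = 0
A(X) = 10 + X² + 28*X
J(p) = 1/p (J(p) = 1/(p + 0) = 1/p)
1/((-242367 - 197345) + J(A(-6))) = 1/((-242367 - 197345) + 1/(10 + (-6)² + 28*(-6))) = 1/(-439712 + 1/(10 + 36 - 168)) = 1/(-439712 + 1/(-122)) = 1/(-439712 - 1/122) = 1/(-53644865/122) = -122/53644865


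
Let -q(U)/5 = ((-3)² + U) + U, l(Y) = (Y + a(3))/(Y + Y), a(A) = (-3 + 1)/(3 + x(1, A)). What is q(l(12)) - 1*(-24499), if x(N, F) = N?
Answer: 586781/24 ≈ 24449.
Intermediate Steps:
a(A) = -½ (a(A) = (-3 + 1)/(3 + 1) = -2/4 = -2*¼ = -½)
l(Y) = (-½ + Y)/(2*Y) (l(Y) = (Y - ½)/(Y + Y) = (-½ + Y)/((2*Y)) = (-½ + Y)*(1/(2*Y)) = (-½ + Y)/(2*Y))
q(U) = -45 - 10*U (q(U) = -5*(((-3)² + U) + U) = -5*((9 + U) + U) = -5*(9 + 2*U) = -45 - 10*U)
q(l(12)) - 1*(-24499) = (-45 - 5*(-1 + 2*12)/(2*12)) - 1*(-24499) = (-45 - 5*(-1 + 24)/(2*12)) + 24499 = (-45 - 5*23/(2*12)) + 24499 = (-45 - 10*23/48) + 24499 = (-45 - 115/24) + 24499 = -1195/24 + 24499 = 586781/24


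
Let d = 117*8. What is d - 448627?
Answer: -447691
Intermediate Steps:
d = 936
d - 448627 = 936 - 448627 = -447691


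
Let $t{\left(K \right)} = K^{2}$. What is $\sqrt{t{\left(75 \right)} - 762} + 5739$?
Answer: $5739 + \sqrt{4863} \approx 5808.7$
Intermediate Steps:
$\sqrt{t{\left(75 \right)} - 762} + 5739 = \sqrt{75^{2} - 762} + 5739 = \sqrt{5625 - 762} + 5739 = \sqrt{4863} + 5739 = 5739 + \sqrt{4863}$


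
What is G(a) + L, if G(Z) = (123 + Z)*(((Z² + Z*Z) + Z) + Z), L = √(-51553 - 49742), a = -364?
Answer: -63687624 + 3*I*√11255 ≈ -6.3688e+7 + 318.27*I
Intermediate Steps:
L = 3*I*√11255 (L = √(-101295) = 3*I*√11255 ≈ 318.27*I)
G(Z) = (123 + Z)*(2*Z + 2*Z²) (G(Z) = (123 + Z)*(((Z² + Z²) + Z) + Z) = (123 + Z)*((2*Z² + Z) + Z) = (123 + Z)*((Z + 2*Z²) + Z) = (123 + Z)*(2*Z + 2*Z²))
G(a) + L = 2*(-364)*(123 + (-364)² + 124*(-364)) + 3*I*√11255 = 2*(-364)*(123 + 132496 - 45136) + 3*I*√11255 = 2*(-364)*87483 + 3*I*√11255 = -63687624 + 3*I*√11255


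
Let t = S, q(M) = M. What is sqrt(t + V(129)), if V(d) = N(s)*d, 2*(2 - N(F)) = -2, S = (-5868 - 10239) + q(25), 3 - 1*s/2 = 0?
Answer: I*sqrt(15695) ≈ 125.28*I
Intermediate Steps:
s = 6 (s = 6 - 2*0 = 6 + 0 = 6)
S = -16082 (S = (-5868 - 10239) + 25 = -16107 + 25 = -16082)
t = -16082
N(F) = 3 (N(F) = 2 - 1/2*(-2) = 2 + 1 = 3)
V(d) = 3*d
sqrt(t + V(129)) = sqrt(-16082 + 3*129) = sqrt(-16082 + 387) = sqrt(-15695) = I*sqrt(15695)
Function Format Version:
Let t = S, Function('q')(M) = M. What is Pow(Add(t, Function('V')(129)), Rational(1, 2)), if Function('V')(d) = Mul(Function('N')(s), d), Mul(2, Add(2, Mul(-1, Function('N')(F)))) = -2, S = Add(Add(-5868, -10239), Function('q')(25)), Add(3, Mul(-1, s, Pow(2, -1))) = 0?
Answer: Mul(I, Pow(15695, Rational(1, 2))) ≈ Mul(125.28, I)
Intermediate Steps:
s = 6 (s = Add(6, Mul(-2, 0)) = Add(6, 0) = 6)
S = -16082 (S = Add(Add(-5868, -10239), 25) = Add(-16107, 25) = -16082)
t = -16082
Function('N')(F) = 3 (Function('N')(F) = Add(2, Mul(Rational(-1, 2), -2)) = Add(2, 1) = 3)
Function('V')(d) = Mul(3, d)
Pow(Add(t, Function('V')(129)), Rational(1, 2)) = Pow(Add(-16082, Mul(3, 129)), Rational(1, 2)) = Pow(Add(-16082, 387), Rational(1, 2)) = Pow(-15695, Rational(1, 2)) = Mul(I, Pow(15695, Rational(1, 2)))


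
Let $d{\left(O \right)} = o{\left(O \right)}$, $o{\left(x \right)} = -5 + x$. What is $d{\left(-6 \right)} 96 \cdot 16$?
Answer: $-16896$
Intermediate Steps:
$d{\left(O \right)} = -5 + O$
$d{\left(-6 \right)} 96 \cdot 16 = \left(-5 - 6\right) 96 \cdot 16 = \left(-11\right) 96 \cdot 16 = \left(-1056\right) 16 = -16896$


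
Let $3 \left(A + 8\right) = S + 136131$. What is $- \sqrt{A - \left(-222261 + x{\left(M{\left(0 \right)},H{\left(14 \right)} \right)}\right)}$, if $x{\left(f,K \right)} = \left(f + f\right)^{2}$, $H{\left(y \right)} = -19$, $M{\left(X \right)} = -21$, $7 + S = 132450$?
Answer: $- \frac{\sqrt{2790123}}{3} \approx -556.79$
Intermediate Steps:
$S = 132443$ ($S = -7 + 132450 = 132443$)
$x{\left(f,K \right)} = 4 f^{2}$ ($x{\left(f,K \right)} = \left(2 f\right)^{2} = 4 f^{2}$)
$A = \frac{268550}{3}$ ($A = -8 + \frac{132443 + 136131}{3} = -8 + \frac{1}{3} \cdot 268574 = -8 + \frac{268574}{3} = \frac{268550}{3} \approx 89517.0$)
$- \sqrt{A - \left(-222261 + x{\left(M{\left(0 \right)},H{\left(14 \right)} \right)}\right)} = - \sqrt{\frac{268550}{3} + \left(222261 - 4 \left(-21\right)^{2}\right)} = - \sqrt{\frac{268550}{3} + \left(222261 - 4 \cdot 441\right)} = - \sqrt{\frac{268550}{3} + \left(222261 - 1764\right)} = - \sqrt{\frac{268550}{3} + 220497} = - \sqrt{\frac{930041}{3}} = - \frac{\sqrt{2790123}}{3}$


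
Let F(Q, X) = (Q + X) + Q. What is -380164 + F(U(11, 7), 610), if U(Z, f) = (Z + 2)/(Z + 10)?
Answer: -7970608/21 ≈ -3.7955e+5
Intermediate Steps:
U(Z, f) = (2 + Z)/(10 + Z)
F(Q, X) = X + 2*Q
-380164 + F(U(11, 7), 610) = -380164 + (610 + 2*((2 + 11)/(10 + 11))) = -380164 + (610 + 2*(13/21)) = -380164 + (610 + 26/21) = -380164 + 12836/21 = -7970608/21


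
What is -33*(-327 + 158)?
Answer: 5577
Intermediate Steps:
-33*(-327 + 158) = -33*(-169) = 5577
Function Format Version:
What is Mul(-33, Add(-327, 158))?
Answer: 5577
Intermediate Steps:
Mul(-33, Add(-327, 158)) = Mul(-33, -169) = 5577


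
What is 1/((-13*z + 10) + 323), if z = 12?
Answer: 1/177 ≈ 0.0056497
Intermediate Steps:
1/((-13*z + 10) + 323) = 1/((-13*12 + 10) + 323) = 1/((-156 + 10) + 323) = 1/(-146 + 323) = 1/177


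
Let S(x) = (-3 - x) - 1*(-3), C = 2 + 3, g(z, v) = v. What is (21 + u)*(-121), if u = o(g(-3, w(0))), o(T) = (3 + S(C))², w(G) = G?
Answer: -3025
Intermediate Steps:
C = 5
S(x) = -x (S(x) = (-3 - x) + 3 = -x)
o(T) = 4 (o(T) = (3 - 1*5)² = (3 - 5)² = (-2)² = 4)
u = 4
(21 + u)*(-121) = (21 + 4)*(-121) = 25*(-121) = -3025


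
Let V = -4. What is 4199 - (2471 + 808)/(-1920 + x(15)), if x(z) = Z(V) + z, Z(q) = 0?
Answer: 2667458/635 ≈ 4200.7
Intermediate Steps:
x(z) = z (x(z) = 0 + z = z)
4199 - (2471 + 808)/(-1920 + x(15)) = 4199 - (2471 + 808)/(-1920 + 15) = 4199 - 3279/(-1905) = 4199 - 3279*(-1)/1905 = 4199 - 1*(-1093/635) = 4199 + 1093/635 = 2667458/635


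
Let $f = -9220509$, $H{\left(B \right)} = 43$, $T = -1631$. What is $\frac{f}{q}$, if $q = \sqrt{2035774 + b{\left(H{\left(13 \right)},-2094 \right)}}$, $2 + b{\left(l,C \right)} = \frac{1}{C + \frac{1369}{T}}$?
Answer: $- \frac{3073503 \sqrt{23765037848634266535}}{2318529194215} \approx -6462.3$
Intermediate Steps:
$b{\left(l,C \right)} = -2 + \frac{1}{- \frac{1369}{1631} + C}$ ($b{\left(l,C \right)} = -2 + \frac{1}{C + \frac{1369}{-1631}} = -2 + \frac{1}{C + 1369 \left(- \frac{1}{1631}\right)} = -2 + \frac{1}{C - \frac{1369}{1631}} = -2 + \frac{1}{- \frac{1369}{1631} + C}$)
$q = \frac{\sqrt{23765037848634266535}}{3416683}$ ($q = \sqrt{2035774 + \frac{-4369 + 3262 \left(-2094\right)}{1369 - -3415314}} = \sqrt{2035774 + \frac{-4369 - 6830628}{1369 + 3415314}} = \sqrt{2035774 + \frac{1}{3416683} \left(-6834997\right)} = \sqrt{2035774 - \frac{6834997}{3416683}} = \sqrt{\frac{6955587582645}{3416683}} = \frac{\sqrt{23765037848634266535}}{3416683} \approx 1426.8$)
$\frac{f}{q} = - \frac{9220509}{\frac{1}{3416683} \sqrt{23765037848634266535}} = - 9220509 \frac{\sqrt{23765037848634266535}}{6955587582645} = - \frac{3073503 \sqrt{23765037848634266535}}{2318529194215}$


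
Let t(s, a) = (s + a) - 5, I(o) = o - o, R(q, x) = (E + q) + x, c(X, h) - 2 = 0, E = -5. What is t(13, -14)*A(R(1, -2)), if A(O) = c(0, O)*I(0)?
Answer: 0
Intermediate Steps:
c(X, h) = 2 (c(X, h) = 2 + 0 = 2)
R(q, x) = -5 + q + x (R(q, x) = (-5 + q) + x = -5 + q + x)
I(o) = 0
t(s, a) = -5 + a + s (t(s, a) = (a + s) - 5 = -5 + a + s)
A(O) = 0 (A(O) = 2*0 = 0)
t(13, -14)*A(R(1, -2)) = (-5 - 14 + 13)*0 = -6*0 = 0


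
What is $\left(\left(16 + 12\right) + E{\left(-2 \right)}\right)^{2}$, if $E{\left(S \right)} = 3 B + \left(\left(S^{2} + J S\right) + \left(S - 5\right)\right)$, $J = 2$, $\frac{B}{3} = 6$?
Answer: $5625$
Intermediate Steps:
$B = 18$ ($B = 3 \cdot 6 = 18$)
$E{\left(S \right)} = 49 + S^{2} + 3 S$ ($E{\left(S \right)} = 3 \cdot 18 + \left(\left(S^{2} + 2 S\right) + \left(S - 5\right)\right) = 54 + \left(\left(S^{2} + 2 S\right) + \left(-5 + S\right)\right) = 54 + \left(-5 + S^{2} + 3 S\right) = 49 + S^{2} + 3 S$)
$\left(\left(16 + 12\right) + E{\left(-2 \right)}\right)^{2} = \left(\left(16 + 12\right) + \left(49 + \left(-2\right)^{2} + 3 \left(-2\right)\right)\right)^{2} = \left(28 + \left(49 + 4 - 6\right)\right)^{2} = \left(28 + 47\right)^{2} = 75^{2} = 5625$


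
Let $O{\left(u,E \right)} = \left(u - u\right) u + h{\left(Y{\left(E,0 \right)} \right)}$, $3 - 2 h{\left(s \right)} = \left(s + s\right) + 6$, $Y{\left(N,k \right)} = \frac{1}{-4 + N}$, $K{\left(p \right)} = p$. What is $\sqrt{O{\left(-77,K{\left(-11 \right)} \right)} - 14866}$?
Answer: $\frac{i \sqrt{13380690}}{30} \approx 121.93 i$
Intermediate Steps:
$h{\left(s \right)} = - \frac{3}{2} - s$ ($h{\left(s \right)} = \frac{3}{2} - \frac{\left(s + s\right) + 6}{2} = \frac{3}{2} - \frac{2 s + 6}{2} = \frac{3}{2} - \frac{6 + 2 s}{2} = \frac{3}{2} - \left(3 + s\right) = - \frac{3}{2} - s$)
$O{\left(u,E \right)} = - \frac{3}{2} - \frac{1}{-4 + E}$ ($O{\left(u,E \right)} = \left(u - u\right) u - \left(\frac{3}{2} + \frac{1}{-4 + E}\right) = 0 u - \left(\frac{3}{2} + \frac{1}{-4 + E}\right) = 0 - \left(\frac{3}{2} + \frac{1}{-4 + E}\right) = - \frac{3}{2} - \frac{1}{-4 + E}$)
$\sqrt{O{\left(-77,K{\left(-11 \right)} \right)} - 14866} = \sqrt{\frac{10 - -33}{2 \left(-4 - 11\right)} - 14866} = \sqrt{\frac{10 + 33}{2 \left(-15\right)} - 14866} = \sqrt{\frac{1}{2} \left(- \frac{1}{15}\right) 43 - 14866} = \sqrt{- \frac{43}{30} - 14866} = \sqrt{- \frac{446023}{30}} = \frac{i \sqrt{13380690}}{30}$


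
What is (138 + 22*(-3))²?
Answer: 5184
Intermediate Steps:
(138 + 22*(-3))² = (138 - 66)² = 72² = 5184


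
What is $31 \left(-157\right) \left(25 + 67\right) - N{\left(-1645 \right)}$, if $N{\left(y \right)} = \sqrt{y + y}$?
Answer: $-447764 - i \sqrt{3290} \approx -4.4776 \cdot 10^{5} - 57.359 i$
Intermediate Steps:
$N{\left(y \right)} = \sqrt{2} \sqrt{y}$ ($N{\left(y \right)} = \sqrt{2 y} = \sqrt{2} \sqrt{y}$)
$31 \left(-157\right) \left(25 + 67\right) - N{\left(-1645 \right)} = 31 \left(-157\right) \left(25 + 67\right) - \sqrt{2} \sqrt{-1645} = \left(-4867\right) 92 - \sqrt{2} i \sqrt{1645} = -447764 - i \sqrt{3290}$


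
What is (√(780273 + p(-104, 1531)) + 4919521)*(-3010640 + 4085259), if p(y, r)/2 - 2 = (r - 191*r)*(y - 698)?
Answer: 5286610737499 + 1074619*√467367837 ≈ 5.3098e+12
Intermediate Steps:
p(y, r) = 4 - 380*r*(-698 + y) (p(y, r) = 4 + 2*((r - 191*r)*(y - 698)) = 4 + 2*((-190*r)*(-698 + y)) = 4 + 2*(-190*r*(-698 + y)) = 4 - 380*r*(-698 + y))
(√(780273 + p(-104, 1531)) + 4919521)*(-3010640 + 4085259) = (√(780273 + (4 + 265240*1531 - 380*1531*(-104))) + 4919521)*(-3010640 + 4085259) = (√(780273 + (4 + 406082440 + 60505120)) + 4919521)*1074619 = (√(780273 + 466587564) + 4919521)*1074619 = (√467367837 + 4919521)*1074619 = (4919521 + √467367837)*1074619 = 5286610737499 + 1074619*√467367837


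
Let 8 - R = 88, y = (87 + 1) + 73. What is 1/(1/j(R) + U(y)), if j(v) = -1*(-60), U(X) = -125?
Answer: -60/7499 ≈ -0.0080011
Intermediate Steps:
y = 161 (y = 88 + 73 = 161)
R = -80 (R = 8 - 1*88 = 8 - 88 = -80)
j(v) = 60
1/(1/j(R) + U(y)) = 1/(1/60 - 125) = 1/(-7499/60) = -60/7499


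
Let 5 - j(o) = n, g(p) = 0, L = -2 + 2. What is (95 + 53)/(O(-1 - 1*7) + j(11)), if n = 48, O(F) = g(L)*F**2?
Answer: -148/43 ≈ -3.4419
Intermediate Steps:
L = 0
O(F) = 0 (O(F) = 0*F**2 = 0)
j(o) = -43 (j(o) = 5 - 1*48 = 5 - 48 = -43)
(95 + 53)/(O(-1 - 1*7) + j(11)) = (95 + 53)/(0 - 43) = 148/(-43) = 148*(-1/43) = -148/43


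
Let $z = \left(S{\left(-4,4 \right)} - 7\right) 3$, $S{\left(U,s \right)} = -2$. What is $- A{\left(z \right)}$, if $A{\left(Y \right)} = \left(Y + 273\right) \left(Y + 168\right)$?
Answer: $-34686$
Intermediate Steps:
$z = -27$ ($z = \left(-2 - 7\right) 3 = \left(-9\right) 3 = -27$)
$A{\left(Y \right)} = \left(168 + Y\right) \left(273 + Y\right)$ ($A{\left(Y \right)} = \left(273 + Y\right) \left(168 + Y\right) = \left(168 + Y\right) \left(273 + Y\right)$)
$- A{\left(z \right)} = - (45864 + \left(-27\right)^{2} + 441 \left(-27\right)) = - (45864 + 729 - 11907) = \left(-1\right) 34686 = -34686$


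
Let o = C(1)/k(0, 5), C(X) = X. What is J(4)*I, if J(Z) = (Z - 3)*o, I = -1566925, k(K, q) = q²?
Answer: -62677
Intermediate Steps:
o = 1/25 (o = 1/5² = 1/25 ≈ 0.040000)
J(Z) = -3/25 + Z/25 (J(Z) = (Z - 3)*(1/25) = (-3 + Z)*(1/25) = -3/25 + Z/25)
J(4)*I = (-3/25 + (1/25)*4)*(-1566925) = (-3/25 + 4/25)*(-1566925) = (1/25)*(-1566925) = -62677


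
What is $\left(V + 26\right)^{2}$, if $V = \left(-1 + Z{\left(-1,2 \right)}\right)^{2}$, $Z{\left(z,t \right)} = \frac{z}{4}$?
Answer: $\frac{194481}{256} \approx 759.69$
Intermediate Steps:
$Z{\left(z,t \right)} = \frac{z}{4}$ ($Z{\left(z,t \right)} = z \frac{1}{4} = \frac{z}{4}$)
$V = \frac{25}{16}$ ($V = \left(-1 + \frac{1}{4} \left(-1\right)\right)^{2} = \left(-1 - \frac{1}{4}\right)^{2} = \left(- \frac{5}{4}\right)^{2} = \frac{25}{16} \approx 1.5625$)
$\left(V + 26\right)^{2} = \left(\frac{25}{16} + 26\right)^{2} = \left(\frac{441}{16}\right)^{2} = \frac{194481}{256}$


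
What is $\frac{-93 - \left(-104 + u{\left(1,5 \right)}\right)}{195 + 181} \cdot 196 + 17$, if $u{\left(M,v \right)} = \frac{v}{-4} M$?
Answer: $\frac{8793}{376} \approx 23.386$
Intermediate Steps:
$u{\left(M,v \right)} = - \frac{M v}{4}$ ($u{\left(M,v \right)} = v \left(- \frac{1}{4}\right) M = - \frac{v}{4} M = - \frac{M v}{4}$)
$\frac{-93 - \left(-104 + u{\left(1,5 \right)}\right)}{195 + 181} \cdot 196 + 17 = \frac{-93 + \left(104 - \left(- \frac{1}{4}\right) 1 \cdot 5\right)}{195 + 181} \cdot 196 + 17 = \frac{-93 + \left(104 - - \frac{5}{4}\right)}{376} \cdot 196 + 17 = \left(-93 + \left(104 + \frac{5}{4}\right)\right) \frac{1}{376} \cdot 196 + 17 = \left(-93 + \frac{421}{4}\right) \frac{1}{376} \cdot 196 + 17 = \frac{49}{4} \cdot \frac{1}{376} \cdot 196 + 17 = \frac{49}{1504} \cdot 196 + 17 = \frac{2401}{376} + 17 = \frac{8793}{376}$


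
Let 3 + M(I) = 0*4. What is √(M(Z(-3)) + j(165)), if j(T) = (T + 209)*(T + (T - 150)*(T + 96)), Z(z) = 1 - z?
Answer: √1525917 ≈ 1235.3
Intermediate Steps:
M(I) = -3 (M(I) = -3 + 0*4 = -3 + 0 = -3)
j(T) = (209 + T)*(T + (-150 + T)*(96 + T))
√(M(Z(-3)) + j(165)) = √(-3 + (-3009600 + 165³ - 25477*165 + 156*165²)) = √(-3 + (-3009600 + 4492125 - 4203705 + 156*27225)) = √(-3 + (-3009600 + 4492125 - 4203705 + 4247100)) = √(-3 + 1525920) = √1525917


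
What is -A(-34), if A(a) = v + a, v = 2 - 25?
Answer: 57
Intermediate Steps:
v = -23
A(a) = -23 + a
-A(-34) = -(-23 - 34) = -1*(-57) = 57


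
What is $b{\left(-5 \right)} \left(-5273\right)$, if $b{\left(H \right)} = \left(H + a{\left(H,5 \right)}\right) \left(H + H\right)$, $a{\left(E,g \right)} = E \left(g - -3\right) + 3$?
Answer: $-2214660$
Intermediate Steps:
$a{\left(E,g \right)} = 3 + E \left(3 + g\right)$ ($a{\left(E,g \right)} = E \left(g + 3\right) + 3 = E \left(3 + g\right) + 3 = 3 + E \left(3 + g\right)$)
$b{\left(H \right)} = 2 H \left(3 + 9 H\right)$ ($b{\left(H \right)} = \left(H + \left(3 + 3 H + H 5\right)\right) \left(H + H\right) = \left(H + \left(3 + 3 H + 5 H\right)\right) 2 H = \left(H + \left(3 + 8 H\right)\right) 2 H = \left(3 + 9 H\right) 2 H = 2 H \left(3 + 9 H\right)$)
$b{\left(-5 \right)} \left(-5273\right) = 6 \left(-5\right) \left(1 + 3 \left(-5\right)\right) \left(-5273\right) = 6 \left(-5\right) \left(1 - 15\right) \left(-5273\right) = 6 \left(-5\right) \left(-14\right) \left(-5273\right) = 420 \left(-5273\right) = -2214660$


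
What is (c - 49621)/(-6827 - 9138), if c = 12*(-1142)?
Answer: 12665/3193 ≈ 3.9665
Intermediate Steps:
c = -13704
(c - 49621)/(-6827 - 9138) = (-13704 - 49621)/(-6827 - 9138) = -63325/(-15965) = -63325*(-1/15965) = 12665/3193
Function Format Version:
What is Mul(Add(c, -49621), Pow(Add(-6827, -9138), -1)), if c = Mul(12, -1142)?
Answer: Rational(12665, 3193) ≈ 3.9665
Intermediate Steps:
c = -13704
Mul(Add(c, -49621), Pow(Add(-6827, -9138), -1)) = Mul(Add(-13704, -49621), Pow(Add(-6827, -9138), -1)) = Mul(-63325, Pow(-15965, -1)) = Mul(-63325, Rational(-1, 15965)) = Rational(12665, 3193)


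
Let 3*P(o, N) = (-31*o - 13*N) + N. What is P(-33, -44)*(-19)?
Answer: -9823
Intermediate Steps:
P(o, N) = -4*N - 31*o/3 (P(o, N) = ((-31*o - 13*N) + N)/3 = (-31*o - 12*N)/3 = -4*N - 31*o/3)
P(-33, -44)*(-19) = (-4*(-44) - 31/3*(-33))*(-19) = (176 + 341)*(-19) = 517*(-19) = -9823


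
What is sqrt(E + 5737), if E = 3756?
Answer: sqrt(9493) ≈ 97.432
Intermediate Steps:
sqrt(E + 5737) = sqrt(3756 + 5737) = sqrt(9493)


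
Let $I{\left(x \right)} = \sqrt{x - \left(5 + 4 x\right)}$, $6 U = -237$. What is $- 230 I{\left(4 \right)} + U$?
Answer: $- \frac{79}{2} - 230 i \sqrt{17} \approx -39.5 - 948.31 i$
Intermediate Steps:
$U = - \frac{79}{2}$ ($U = \frac{1}{6} \left(-237\right) = - \frac{79}{2} \approx -39.5$)
$I{\left(x \right)} = \sqrt{-5 - 3 x}$ ($I{\left(x \right)} = \sqrt{x - \left(5 + 4 x\right)} = \sqrt{-5 - 3 x}$)
$- 230 I{\left(4 \right)} + U = - 230 \sqrt{-5 - 12} - \frac{79}{2} = - 230 \sqrt{-17} - \frac{79}{2} = - 230 i \sqrt{17} - \frac{79}{2} = - \frac{79}{2} - 230 i \sqrt{17}$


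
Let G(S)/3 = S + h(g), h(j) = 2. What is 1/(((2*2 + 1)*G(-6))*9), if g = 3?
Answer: -1/540 ≈ -0.0018519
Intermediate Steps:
G(S) = 6 + 3*S (G(S) = 3*(S + 2) = 3*(2 + S) = 6 + 3*S)
1/(((2*2 + 1)*G(-6))*9) = 1/(((2*2 + 1)*(6 + 3*(-6)))*9) = 1/(((4 + 1)*(6 - 18))*9) = 1/((5*(-12))*9) = 1/(-60*9) = 1/(-540) = -1/540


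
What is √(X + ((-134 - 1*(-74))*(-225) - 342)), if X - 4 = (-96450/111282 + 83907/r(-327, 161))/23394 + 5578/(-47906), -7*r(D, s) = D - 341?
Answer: √548770198264643978715765504447294/204190539901908 ≈ 114.73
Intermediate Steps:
r(D, s) = 341/7 - D/7 (r(D, s) = -(D - 341)/7 = -(-341 + D)/7 = 341/7 - D/7)
X = 1601307813763283/408381079803816 (X = 4 + ((-96450/111282 + 83907/(341/7 - ⅐*(-327)))/23394 + 5578/(-47906)) = 4 + ((-96450*1/111282 + 83907/(341/7 + 327/7))*(1/23394) + 5578*(-1/47906)) = 4 + ((-16075/18547 + 83907/(668/7))*(1/23394) - 2789/23953) = 4 + ((-16075/18547 + 83907*(7/668))*(1/23394) - 2789/23953) = 4 + ((-16075/18547 + 587349/668)*(1/23394) - 2789/23953) = 4 + ((10882823803/12389396)*(1/23394) - 2789/23953) = 4 + (10882823803/289837530024 - 2789/23953) = 4 - 32216505451981/408381079803816 = 1601307813763283/408381079803816 ≈ 3.9211)
√(X + ((-134 - 1*(-74))*(-225) - 342)) = √(1601307813763283/408381079803816 + ((-134 - 1*(-74))*(-225) - 342)) = √(1601307813763283/408381079803816 + ((-134 + 74)*(-225) - 342)) = √(1601307813763283/408381079803816 + (-60*(-225) - 342)) = √(1601307813763283/408381079803816 + (13500 - 342)) = √(1601307813763283/408381079803816 + 13158) = √(5375079555872374211/408381079803816) = √548770198264643978715765504447294/204190539901908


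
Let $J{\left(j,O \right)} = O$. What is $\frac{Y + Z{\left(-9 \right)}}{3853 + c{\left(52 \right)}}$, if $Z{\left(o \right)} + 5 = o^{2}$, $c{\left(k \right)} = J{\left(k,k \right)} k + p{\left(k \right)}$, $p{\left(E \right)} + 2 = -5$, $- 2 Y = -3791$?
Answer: $\frac{3943}{13100} \approx 0.30099$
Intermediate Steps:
$Y = \frac{3791}{2}$ ($Y = \left(- \frac{1}{2}\right) \left(-3791\right) = \frac{3791}{2} \approx 1895.5$)
$p{\left(E \right)} = -7$ ($p{\left(E \right)} = -2 - 5 = -7$)
$c{\left(k \right)} = -7 + k^{2}$ ($c{\left(k \right)} = k k - 7 = k^{2} - 7 = -7 + k^{2}$)
$Z{\left(o \right)} = -5 + o^{2}$
$\frac{Y + Z{\left(-9 \right)}}{3853 + c{\left(52 \right)}} = \frac{\frac{3791}{2} - \left(5 - \left(-9\right)^{2}\right)}{3853 - \left(7 - 52^{2}\right)} = \frac{\frac{3791}{2} + \left(-5 + 81\right)}{3853 + \left(-7 + 2704\right)} = \frac{\frac{3791}{2} + 76}{3853 + 2697} = \frac{3943}{2 \cdot 6550} = \frac{3943}{2} \cdot \frac{1}{6550} = \frac{3943}{13100}$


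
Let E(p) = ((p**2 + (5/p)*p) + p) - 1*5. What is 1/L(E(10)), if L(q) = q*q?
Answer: 1/12100 ≈ 8.2645e-5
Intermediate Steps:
E(p) = p + p**2 (E(p) = ((p**2 + 5) + p) - 5 = ((5 + p**2) + p) - 5 = (5 + p + p**2) - 5 = p + p**2)
L(q) = q**2
1/L(E(10)) = 1/((10*(1 + 10))**2) = 1/((10*11)**2) = 1/(110**2) = 1/12100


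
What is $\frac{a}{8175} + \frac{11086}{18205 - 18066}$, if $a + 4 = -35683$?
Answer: $\frac{85667557}{1136325} \approx 75.39$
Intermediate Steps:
$a = -35687$ ($a = -4 - 35683 = -35687$)
$\frac{a}{8175} + \frac{11086}{18205 - 18066} = - \frac{35687}{8175} + \frac{11086}{18205 - 18066} = \left(-35687\right) \frac{1}{8175} + \frac{11086}{18205 - 18066} = - \frac{35687}{8175} + \frac{11086}{139} = \frac{85667557}{1136325}$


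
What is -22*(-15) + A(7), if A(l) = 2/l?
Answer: 2312/7 ≈ 330.29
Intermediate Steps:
-22*(-15) + A(7) = -22*(-15) + 2/7 = 330 + 2*(⅐) = 330 + 2/7 = 2312/7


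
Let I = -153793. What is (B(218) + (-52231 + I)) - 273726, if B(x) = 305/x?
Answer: -104585195/218 ≈ -4.7975e+5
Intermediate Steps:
(B(218) + (-52231 + I)) - 273726 = (305/218 + (-52231 - 153793)) - 273726 = (305*(1/218) - 206024) - 273726 = (305/218 - 206024) - 273726 = -44912927/218 - 273726 = -104585195/218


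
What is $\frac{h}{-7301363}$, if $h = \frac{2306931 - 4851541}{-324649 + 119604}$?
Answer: $- \frac{508922}{299421595267} \approx -1.6997 \cdot 10^{-6}$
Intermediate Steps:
$h = \frac{508922}{41009}$ ($h = - \frac{2544610}{-205045} = \left(-2544610\right) \left(- \frac{1}{205045}\right) = \frac{508922}{41009} \approx 12.41$)
$\frac{h}{-7301363} = \frac{508922}{41009 \left(-7301363\right)} = \frac{508922}{41009} \left(- \frac{1}{7301363}\right) = - \frac{508922}{299421595267}$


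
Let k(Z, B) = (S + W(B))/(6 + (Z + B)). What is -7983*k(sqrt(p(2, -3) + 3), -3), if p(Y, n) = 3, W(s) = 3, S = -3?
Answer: 0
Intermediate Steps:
k(Z, B) = 0 (k(Z, B) = (-3 + 3)/(6 + (Z + B)) = 0/(6 + (B + Z)) = 0/(6 + B + Z) = 0)
-7983*k(sqrt(p(2, -3) + 3), -3) = -7983*0 = 0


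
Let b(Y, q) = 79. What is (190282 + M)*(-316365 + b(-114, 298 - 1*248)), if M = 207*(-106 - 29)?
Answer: -51344920382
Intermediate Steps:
M = -27945 (M = 207*(-135) = -27945)
(190282 + M)*(-316365 + b(-114, 298 - 1*248)) = (190282 - 27945)*(-316365 + 79) = 162337*(-316286) = -51344920382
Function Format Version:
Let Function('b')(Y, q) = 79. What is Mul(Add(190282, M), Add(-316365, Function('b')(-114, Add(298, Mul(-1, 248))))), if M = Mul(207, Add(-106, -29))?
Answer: -51344920382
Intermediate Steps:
M = -27945 (M = Mul(207, -135) = -27945)
Mul(Add(190282, M), Add(-316365, Function('b')(-114, Add(298, Mul(-1, 248))))) = Mul(Add(190282, -27945), Add(-316365, 79)) = Mul(162337, -316286) = -51344920382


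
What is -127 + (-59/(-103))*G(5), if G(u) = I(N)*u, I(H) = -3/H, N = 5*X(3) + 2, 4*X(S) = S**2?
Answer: -696833/5459 ≈ -127.65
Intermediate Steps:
X(S) = S**2/4
N = 53/4 (N = 5*((1/4)*3**2) + 2 = 5*((1/4)*9) + 2 = 5*(9/4) + 2 = 45/4 + 2 = 53/4 ≈ 13.250)
G(u) = -12*u/53 (G(u) = (-3/53/4)*u = (-3*4/53)*u = -12*u/53)
-127 + (-59/(-103))*G(5) = -127 + (-59/(-103))*(-12/53*5) = -127 - 59*(-1/103)*(-60/53) = -127 + (59/103)*(-60/53) = -127 - 3540/5459 = -696833/5459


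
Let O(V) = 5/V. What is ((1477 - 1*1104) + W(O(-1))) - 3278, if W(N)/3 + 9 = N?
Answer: -2947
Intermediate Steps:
W(N) = -27 + 3*N
((1477 - 1*1104) + W(O(-1))) - 3278 = ((1477 - 1*1104) + (-27 + 3*(5/(-1)))) - 3278 = ((1477 - 1104) + (-27 + 3*(5*(-1)))) - 3278 = (373 + (-27 + 3*(-5))) - 3278 = (373 + (-27 - 15)) - 3278 = (373 - 42) - 3278 = 331 - 3278 = -2947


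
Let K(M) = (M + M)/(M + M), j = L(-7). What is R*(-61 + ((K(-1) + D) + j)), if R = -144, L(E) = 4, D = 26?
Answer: 4320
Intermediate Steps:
j = 4
K(M) = 1 (K(M) = (2*M)/((2*M)) = (2*M)*(1/(2*M)) = 1)
R*(-61 + ((K(-1) + D) + j)) = -144*(-61 + ((1 + 26) + 4)) = -144*(-61 + (27 + 4)) = -144*(-61 + 31) = -144*(-30) = 4320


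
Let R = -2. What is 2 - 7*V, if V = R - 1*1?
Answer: 23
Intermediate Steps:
V = -3 (V = -2 - 1*1 = -2 - 1 = -3)
2 - 7*V = 2 - 7*(-3) = 2 + 21 = 23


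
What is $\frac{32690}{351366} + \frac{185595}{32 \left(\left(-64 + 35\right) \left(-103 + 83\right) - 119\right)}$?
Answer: $\frac{32847007825}{2591675616} \approx 12.674$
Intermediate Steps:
$\frac{32690}{351366} + \frac{185595}{32 \left(\left(-64 + 35\right) \left(-103 + 83\right) - 119\right)} = 32690 \cdot \frac{1}{351366} + \frac{185595}{32 \left(\left(-29\right) \left(-20\right) - 119\right)} = \frac{16345}{175683} + \frac{185595}{32 \left(580 - 119\right)} = \frac{16345}{175683} + \frac{185595}{32 \cdot 461} = \frac{16345}{175683} + \frac{185595}{14752} = \frac{32847007825}{2591675616}$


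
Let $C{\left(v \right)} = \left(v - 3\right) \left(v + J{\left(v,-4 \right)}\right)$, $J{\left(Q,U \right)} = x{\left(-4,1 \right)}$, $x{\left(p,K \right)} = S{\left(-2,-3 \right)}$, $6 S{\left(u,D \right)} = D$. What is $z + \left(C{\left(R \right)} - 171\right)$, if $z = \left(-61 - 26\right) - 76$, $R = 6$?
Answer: $- \frac{635}{2} \approx -317.5$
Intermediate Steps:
$S{\left(u,D \right)} = \frac{D}{6}$
$x{\left(p,K \right)} = - \frac{1}{2}$ ($x{\left(p,K \right)} = \frac{1}{6} \left(-3\right) = - \frac{1}{2}$)
$J{\left(Q,U \right)} = - \frac{1}{2}$
$C{\left(v \right)} = \left(-3 + v\right) \left(- \frac{1}{2} + v\right)$ ($C{\left(v \right)} = \left(v - 3\right) \left(v - \frac{1}{2}\right) = \left(-3 + v\right) \left(- \frac{1}{2} + v\right)$)
$z = -163$ ($z = -87 - 76 = -163$)
$z + \left(C{\left(R \right)} - 171\right) = -163 + \left(\left(\frac{3}{2} + 6^{2} - 21\right) - 171\right) = -163 + \left(\left(\frac{3}{2} + 36 - 21\right) - 171\right) = -163 + \left(\frac{33}{2} - 171\right) = -163 - \frac{309}{2} = - \frac{635}{2}$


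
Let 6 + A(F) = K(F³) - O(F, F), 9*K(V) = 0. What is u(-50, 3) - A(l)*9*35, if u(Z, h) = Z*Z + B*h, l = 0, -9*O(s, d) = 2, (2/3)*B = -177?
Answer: 7047/2 ≈ 3523.5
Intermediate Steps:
B = -531/2 (B = (3/2)*(-177) = -531/2 ≈ -265.50)
O(s, d) = -2/9 (O(s, d) = -⅑*2 = -2/9)
K(V) = 0 (K(V) = (⅑)*0 = 0)
u(Z, h) = Z² - 531*h/2 (u(Z, h) = Z*Z - 531*h/2 = Z² - 531*h/2)
A(F) = -52/9 (A(F) = -6 + (0 - 1*(-2/9)) = -6 + (0 + 2/9) = -6 + 2/9 = -52/9)
u(-50, 3) - A(l)*9*35 = ((-50)² - 531/2*3) - (-52/9*9)*35 = (2500 - 1593/2) - (-52)*35 = 3407/2 - 1*(-1820) = 3407/2 + 1820 = 7047/2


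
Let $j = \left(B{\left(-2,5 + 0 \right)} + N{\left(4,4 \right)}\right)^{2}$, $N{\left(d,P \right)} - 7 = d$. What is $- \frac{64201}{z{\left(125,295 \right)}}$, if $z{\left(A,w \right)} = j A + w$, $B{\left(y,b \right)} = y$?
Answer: $- \frac{64201}{10420} \approx -6.1613$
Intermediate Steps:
$N{\left(d,P \right)} = 7 + d$
$j = 81$ ($j = \left(-2 + \left(7 + 4\right)\right)^{2} = \left(-2 + 11\right)^{2} = 9^{2} = 81$)
$z{\left(A,w \right)} = w + 81 A$ ($z{\left(A,w \right)} = 81 A + w = w + 81 A$)
$- \frac{64201}{z{\left(125,295 \right)}} = - \frac{64201}{295 + 81 \cdot 125} = - \frac{64201}{295 + 10125} = - \frac{64201}{10420}$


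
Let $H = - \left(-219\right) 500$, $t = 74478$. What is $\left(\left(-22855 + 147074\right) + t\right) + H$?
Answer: $308197$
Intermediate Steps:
$H = 109500$ ($H = \left(-1\right) \left(-109500\right) = 109500$)
$\left(\left(-22855 + 147074\right) + t\right) + H = \left(\left(-22855 + 147074\right) + 74478\right) + 109500 = \left(124219 + 74478\right) + 109500 = 198697 + 109500 = 308197$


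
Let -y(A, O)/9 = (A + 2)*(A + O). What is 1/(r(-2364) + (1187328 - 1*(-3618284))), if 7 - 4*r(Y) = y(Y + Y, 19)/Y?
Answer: 1576/7540265169 ≈ 2.0901e-7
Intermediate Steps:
y(A, O) = -9*(2 + A)*(A + O) (y(A, O) = -9*(A + 2)*(A + O) = -9*(2 + A)*(A + O))
r(Y) = 7/4 - (-342 - 378*Y - 36*Y²)/(4*Y) (r(Y) = 7/4 - (-18*(Y + Y) - 18*19 - 9*(Y + Y)² - 9*(Y + Y)*19)/(4*Y) = 7/4 - (-36*Y - 342 - 9*4*Y² - 9*2*Y*19)/(4*Y) = 7/4 - (-36*Y - 342 - 36*Y² - 342*Y)/(4*Y) = 7/4 - (-342 - 378*Y - 36*Y²)/(4*Y))
1/(r(-2364) + (1187328 - 1*(-3618284))) = 1/((385/4 + 9*(-2364) + (171/2)/(-2364)) + (1187328 - 1*(-3618284))) = 1/((385/4 - 21276 + (171/2)*(-1/2364)) + (1187328 + 3618284)) = 1/((385/4 - 21276 - 57/1576) + 4805612) = 1/(-33379343/1576 + 4805612) = 1/(7540265169/1576) = 1576/7540265169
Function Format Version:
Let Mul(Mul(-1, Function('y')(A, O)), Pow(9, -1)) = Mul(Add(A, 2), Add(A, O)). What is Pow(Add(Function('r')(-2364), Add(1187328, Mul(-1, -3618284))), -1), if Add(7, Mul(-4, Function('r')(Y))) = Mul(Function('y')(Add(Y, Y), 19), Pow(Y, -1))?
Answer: Rational(1576, 7540265169) ≈ 2.0901e-7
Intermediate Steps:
Function('y')(A, O) = Mul(-9, Add(2, A), Add(A, O)) (Function('y')(A, O) = Mul(-9, Mul(Add(A, 2), Add(A, O))) = Mul(-9, Mul(Add(2, A), Add(A, O))) = Mul(-9, Add(2, A), Add(A, O)))
Function('r')(Y) = Add(Rational(7, 4), Mul(Rational(-1, 4), Pow(Y, -1), Add(-342, Mul(-378, Y), Mul(-36, Pow(Y, 2))))) (Function('r')(Y) = Add(Rational(7, 4), Mul(Rational(-1, 4), Mul(Add(Mul(-18, Add(Y, Y)), Mul(-18, 19), Mul(-9, Pow(Add(Y, Y), 2)), Mul(-9, Add(Y, Y), 19)), Pow(Y, -1)))) = Add(Rational(7, 4), Mul(Rational(-1, 4), Mul(Add(Mul(-18, Mul(2, Y)), -342, Mul(-9, Pow(Mul(2, Y), 2)), Mul(-9, Mul(2, Y), 19)), Pow(Y, -1)))) = Add(Rational(7, 4), Mul(Rational(-1, 4), Mul(Add(Mul(-36, Y), -342, Mul(-9, Mul(4, Pow(Y, 2))), Mul(-342, Y)), Pow(Y, -1)))) = Add(Rational(7, 4), Mul(Rational(-1, 4), Mul(Add(Mul(-36, Y), -342, Mul(-36, Pow(Y, 2)), Mul(-342, Y)), Pow(Y, -1)))) = Add(Rational(7, 4), Mul(Rational(-1, 4), Mul(Add(-342, Mul(-378, Y), Mul(-36, Pow(Y, 2))), Pow(Y, -1)))) = Add(Rational(7, 4), Mul(Rational(-1, 4), Mul(Pow(Y, -1), Add(-342, Mul(-378, Y), Mul(-36, Pow(Y, 2)))))) = Add(Rational(7, 4), Mul(Rational(-1, 4), Pow(Y, -1), Add(-342, Mul(-378, Y), Mul(-36, Pow(Y, 2))))))
Pow(Add(Function('r')(-2364), Add(1187328, Mul(-1, -3618284))), -1) = Pow(Add(Add(Rational(385, 4), Mul(9, -2364), Mul(Rational(171, 2), Pow(-2364, -1))), Add(1187328, Mul(-1, -3618284))), -1) = Pow(Add(Add(Rational(385, 4), -21276, Mul(Rational(171, 2), Rational(-1, 2364))), Add(1187328, 3618284)), -1) = Pow(Add(Add(Rational(385, 4), -21276, Rational(-57, 1576)), 4805612), -1) = Pow(Add(Rational(-33379343, 1576), 4805612), -1) = Pow(Rational(7540265169, 1576), -1) = Rational(1576, 7540265169)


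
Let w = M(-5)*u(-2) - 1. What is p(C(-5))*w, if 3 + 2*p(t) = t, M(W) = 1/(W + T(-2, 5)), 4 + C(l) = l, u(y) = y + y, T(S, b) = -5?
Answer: 18/5 ≈ 3.6000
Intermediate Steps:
u(y) = 2*y
C(l) = -4 + l
M(W) = 1/(-5 + W) (M(W) = 1/(W - 5) = 1/(-5 + W))
p(t) = -3/2 + t/2
w = -⅗ (w = (2*(-2))/(-5 - 5) - 1 = -4/(-10) - 1 = -⅒*(-4) - 1 = ⅖ - 1 = -⅗ ≈ -0.60000)
p(C(-5))*w = (-3/2 + (-4 - 5)/2)*(-⅗) = (-3/2 + (½)*(-9))*(-⅗) = (-3/2 - 9/2)*(-⅗) = -6*(-⅗) = 18/5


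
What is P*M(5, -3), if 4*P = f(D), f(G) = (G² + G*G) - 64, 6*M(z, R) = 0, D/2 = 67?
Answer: 0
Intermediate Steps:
D = 134 (D = 2*67 = 134)
M(z, R) = 0 (M(z, R) = (⅙)*0 = 0)
f(G) = -64 + 2*G² (f(G) = (G² + G²) - 64 = 2*G² - 64 = -64 + 2*G²)
P = 8962 (P = (-64 + 2*134²)/4 = (-64 + 2*17956)/4 = (-64 + 35912)/4 = (¼)*35848 = 8962)
P*M(5, -3) = 8962*0 = 0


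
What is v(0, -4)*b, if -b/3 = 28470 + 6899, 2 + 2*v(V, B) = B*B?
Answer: -742749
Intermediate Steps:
v(V, B) = -1 + B²/2 (v(V, B) = -1 + (B*B)/2 = -1 + B²/2)
b = -106107 (b = -3*(28470 + 6899) = -3*35369 = -106107)
v(0, -4)*b = (-1 + (½)*(-4)²)*(-106107) = (-1 + (½)*16)*(-106107) = (-1 + 8)*(-106107) = 7*(-106107) = -742749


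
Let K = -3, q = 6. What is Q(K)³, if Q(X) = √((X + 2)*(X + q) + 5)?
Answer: 2*√2 ≈ 2.8284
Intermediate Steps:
Q(X) = √(5 + (2 + X)*(6 + X)) (Q(X) = √((X + 2)*(X + 6) + 5) = √((2 + X)*(6 + X) + 5) = √(5 + (2 + X)*(6 + X)))
Q(K)³ = (√(17 + (-3)² + 8*(-3)))³ = (√(17 + 9 - 24))³ = (√2)³ = 2*√2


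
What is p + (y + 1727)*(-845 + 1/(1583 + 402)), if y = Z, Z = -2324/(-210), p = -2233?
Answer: -14598667193/9925 ≈ -1.4709e+6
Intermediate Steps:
Z = 166/15 (Z = -2324*(-1/210) = 166/15 ≈ 11.067)
y = 166/15 ≈ 11.067
p + (y + 1727)*(-845 + 1/(1583 + 402)) = -2233 + (166/15 + 1727)*(-845 + 1/(1583 + 402)) = -2233 + 26071*(-845 + 1/1985)/15 = -2233 + (26071/15)*(-1677324/1985) = -2233 - 14576504668/9925 = -14598667193/9925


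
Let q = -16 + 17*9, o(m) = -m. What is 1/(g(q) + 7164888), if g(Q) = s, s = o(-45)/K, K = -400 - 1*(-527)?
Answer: 127/909940821 ≈ 1.3957e-7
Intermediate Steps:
K = 127 (K = -400 + 527 = 127)
q = 137 (q = -16 + 153 = 137)
s = 45/127 (s = -1*(-45)/127 = 45*(1/127) = 45/127 ≈ 0.35433)
g(Q) = 45/127
1/(g(q) + 7164888) = 1/(45/127 + 7164888) = 1/(909940821/127) = 127/909940821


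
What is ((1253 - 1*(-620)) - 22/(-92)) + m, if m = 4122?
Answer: 275781/46 ≈ 5995.2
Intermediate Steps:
((1253 - 1*(-620)) - 22/(-92)) + m = ((1253 - 1*(-620)) - 22/(-92)) + 4122 = ((1253 + 620) - 22*(-1/92)) + 4122 = (1873 + 11/46) + 4122 = 86169/46 + 4122 = 275781/46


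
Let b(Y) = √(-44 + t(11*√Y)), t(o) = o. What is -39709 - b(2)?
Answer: -39709 - I*√(44 - 11*√2) ≈ -39709.0 - 5.3333*I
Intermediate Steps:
b(Y) = √(-44 + 11*√Y)
-39709 - b(2) = -39709 - √(-44 + 11*√2)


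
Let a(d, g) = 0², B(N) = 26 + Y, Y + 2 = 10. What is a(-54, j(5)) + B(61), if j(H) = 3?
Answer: 34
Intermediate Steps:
Y = 8 (Y = -2 + 10 = 8)
B(N) = 34 (B(N) = 26 + 8 = 34)
a(d, g) = 0
a(-54, j(5)) + B(61) = 0 + 34 = 34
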